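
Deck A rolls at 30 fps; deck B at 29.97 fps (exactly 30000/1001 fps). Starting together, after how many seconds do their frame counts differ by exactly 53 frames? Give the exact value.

The gap grows by |30000/1001 − 30| = 30/1001 frames per second.
Time for a 53-frame gap: 53 ÷ (30/1001) = 53053/30 s.

53053/30 seconds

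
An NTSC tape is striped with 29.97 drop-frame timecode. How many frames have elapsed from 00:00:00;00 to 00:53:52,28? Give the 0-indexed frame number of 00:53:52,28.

96892

Complete 10-minute blocks: 5, each 17982 frames → 89910.
Remaining 3 whole minutes in the current block: 1800 + 2 × 1798 = 5396 frames.
Within the current minute: 52 × 30 + 28 − 2 = 1586 (labels ;00/;01 skipped at this minute). Total = 89910 + 5396 + 1586 = 96892.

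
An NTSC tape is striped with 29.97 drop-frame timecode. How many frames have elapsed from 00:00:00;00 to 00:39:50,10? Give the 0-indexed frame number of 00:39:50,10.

Complete 10-minute blocks: 3, each 17982 frames → 53946.
Remaining 9 whole minutes in the current block: 1800 + 8 × 1798 = 16184 frames.
Within the current minute: 50 × 30 + 10 − 2 = 1508 (labels ;00/;01 skipped at this minute). Total = 53946 + 16184 + 1508 = 71638.

71638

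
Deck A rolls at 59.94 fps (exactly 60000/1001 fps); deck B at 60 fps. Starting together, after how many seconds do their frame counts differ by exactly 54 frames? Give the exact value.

The gap grows by |60 − 60000/1001| = 60/1001 frames per second.
Time for a 54-frame gap: 54 ÷ (60/1001) = 900.9 s.

900.9 seconds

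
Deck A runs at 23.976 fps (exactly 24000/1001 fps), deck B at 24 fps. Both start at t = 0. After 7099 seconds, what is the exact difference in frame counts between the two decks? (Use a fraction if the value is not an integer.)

A emits 24000/1001 × 7099 = 170376000/1001 frames; B emits 24 × 7099 = 170376.
Difference = 170376/1001 frames (≈ 170.2058); B is ahead of A.

170376/1001 frames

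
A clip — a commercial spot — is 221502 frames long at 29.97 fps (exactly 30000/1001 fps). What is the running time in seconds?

Running time = 221502 / (30000/1001) = 7390.7834 s.

7390.7834 seconds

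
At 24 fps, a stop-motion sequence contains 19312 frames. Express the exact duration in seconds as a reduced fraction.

2414/3 seconds

Running time = 19312 ÷ (24) = 19312 × 1/24 = 2414/3 s.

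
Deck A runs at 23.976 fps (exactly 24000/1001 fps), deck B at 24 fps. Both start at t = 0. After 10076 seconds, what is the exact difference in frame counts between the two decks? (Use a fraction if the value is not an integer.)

21984/91 frames

A emits 24000/1001 × 10076 = 21984000/91 frames; B emits 24 × 10076 = 241824.
Difference = 21984/91 frames (≈ 241.5824); B is ahead of A.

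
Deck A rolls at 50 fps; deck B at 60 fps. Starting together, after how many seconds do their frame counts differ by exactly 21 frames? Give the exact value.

The gap grows by |60 − 50| = 10 frames per second.
Time for a 21-frame gap: 21 ÷ (10) = 2.1 s.

2.1 seconds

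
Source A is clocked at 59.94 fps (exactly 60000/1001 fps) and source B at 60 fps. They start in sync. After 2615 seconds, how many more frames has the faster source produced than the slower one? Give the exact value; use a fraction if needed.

A emits 60000/1001 × 2615 = 156900000/1001 frames; B emits 60 × 2615 = 156900.
Difference = 156900/1001 frames (≈ 156.7433); B is ahead of A.

156900/1001 frames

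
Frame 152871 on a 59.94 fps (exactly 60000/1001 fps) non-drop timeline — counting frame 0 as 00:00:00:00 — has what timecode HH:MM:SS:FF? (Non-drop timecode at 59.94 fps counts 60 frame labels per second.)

00:42:27:51

152871 ÷ 60 = 2547 full seconds, remainder 51 frames.
2547 s = 0 h 42 min 27 s.
Timecode: 00:42:27:51.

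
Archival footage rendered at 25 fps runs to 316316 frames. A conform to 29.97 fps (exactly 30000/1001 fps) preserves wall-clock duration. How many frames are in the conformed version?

379200 frames

Target frames = source frames × (target rate / source rate) = 316316 × (30000/1001)/(25) = 316316 × 1200/1001 = 379200.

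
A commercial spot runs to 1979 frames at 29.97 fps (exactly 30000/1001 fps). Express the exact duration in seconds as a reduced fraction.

Running time = 1979 ÷ (30000/1001) = 1979 × 1001/30000 = 1980979/30000 s.

1980979/30000 seconds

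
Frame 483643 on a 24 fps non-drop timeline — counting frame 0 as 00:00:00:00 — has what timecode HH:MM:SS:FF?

483643 ÷ 24 = 20151 full seconds, remainder 19 frames.
20151 s = 5 h 35 min 51 s.
Timecode: 05:35:51:19.

05:35:51:19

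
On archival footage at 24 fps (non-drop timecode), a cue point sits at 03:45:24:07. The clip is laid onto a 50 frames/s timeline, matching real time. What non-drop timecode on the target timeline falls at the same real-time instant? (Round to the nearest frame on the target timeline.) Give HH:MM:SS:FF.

03:45:24:15

Source frame index: (3×3600 + 45×60 + 24) × 24 + 7 = 324583.
Real time: 324583 / (24) = 324583/24 s.
Target frame: (324583/24) × (50) = 8114575/12 ≈ 676214.583 → 676215.
At 50 labels/s: frame 676215 → 03:45:24:15.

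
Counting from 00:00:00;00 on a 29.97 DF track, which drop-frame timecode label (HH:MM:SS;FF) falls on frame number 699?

00:00:23;09

Ten DF minutes hold 17982 frames, so frame 699 lies in block 0 (frames 0–17981) with 699 frames into that block.
The block's first minute is 1800 frames and the rest 1798 each; 699 frames reaches minute 0, so 0 × 18 + 0 × 2 = 0 labels have been skipped so far.
Adding those back, label number 699 + 0 = 699 at 30 labels/s is 23 s + 9 f = 0 h 0 min 23 s frame 9, i.e. 00:00:23;09.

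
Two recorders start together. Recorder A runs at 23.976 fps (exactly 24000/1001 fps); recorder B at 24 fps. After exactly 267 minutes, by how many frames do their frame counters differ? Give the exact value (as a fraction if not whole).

267 min = 16020 s.
A emits 24000/1001 × 16020 = 384480000/1001 frames; B emits 24 × 16020 = 384480.
Difference = 384480/1001 frames (≈ 384.0959); B is ahead of A.

384480/1001 frames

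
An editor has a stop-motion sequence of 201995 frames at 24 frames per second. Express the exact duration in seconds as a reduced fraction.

201995/24 seconds

Running time = 201995 ÷ (24) = 201995 × 1/24 = 201995/24 s.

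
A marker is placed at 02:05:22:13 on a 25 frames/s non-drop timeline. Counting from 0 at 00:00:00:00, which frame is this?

Total seconds to the label: (2 × 3600 + 5 × 60 + 22) = 7522.
Frame index = 7522 × 25 + 13 = 188063.

188063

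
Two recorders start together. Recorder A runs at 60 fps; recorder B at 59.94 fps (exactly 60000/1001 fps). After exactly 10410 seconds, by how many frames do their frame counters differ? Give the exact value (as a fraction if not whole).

A emits 60 × 10410 = 624600 frames; B emits 60000/1001 × 10410 = 624600000/1001.
Difference = 624600/1001 frames (≈ 623.9760); B is behind A.

624600/1001 frames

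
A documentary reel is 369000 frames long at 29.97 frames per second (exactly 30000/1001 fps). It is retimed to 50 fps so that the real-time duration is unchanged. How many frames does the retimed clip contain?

615615 frames

Target frames = source frames × (target rate / source rate) = 369000 × (50)/(30000/1001) = 369000 × 1001/600 = 615615.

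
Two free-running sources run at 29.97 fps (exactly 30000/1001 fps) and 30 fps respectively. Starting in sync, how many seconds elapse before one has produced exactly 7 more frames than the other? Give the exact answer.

The gap grows by |30 − 30000/1001| = 30/1001 frames per second.
Time for a 7-frame gap: 7 ÷ (30/1001) = 7007/30 s.

7007/30 seconds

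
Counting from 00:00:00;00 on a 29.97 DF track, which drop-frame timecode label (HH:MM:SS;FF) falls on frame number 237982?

02:12:20;20

Ten DF minutes hold 17982 frames, so frame 237982 lies in block 13 (frames 233766–251747) with 4216 frames into that block.
The block's first minute is 1800 frames and the rest 1798 each; 4216 frames reaches minute 2, so 13 × 18 + 2 × 2 = 238 labels have been skipped so far.
Adding those back, label number 237982 + 238 = 238220 at 30 labels/s is 7940 s + 20 f = 2 h 12 min 20 s frame 20, i.e. 02:12:20;20.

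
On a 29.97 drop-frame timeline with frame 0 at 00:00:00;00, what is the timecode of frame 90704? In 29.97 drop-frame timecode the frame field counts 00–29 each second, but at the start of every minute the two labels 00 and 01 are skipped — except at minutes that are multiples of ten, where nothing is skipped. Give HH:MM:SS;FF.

00:50:26;14

Ten DF minutes hold 17982 frames, so frame 90704 lies in block 5 (frames 89910–107891) with 794 frames into that block.
The block's first minute is 1800 frames and the rest 1798 each; 794 frames reaches minute 0, so 5 × 18 + 0 × 2 = 90 labels have been skipped so far.
Adding those back, label number 90704 + 90 = 90794 at 30 labels/s is 3026 s + 14 f = 0 h 50 min 26 s frame 14, i.e. 00:50:26;14.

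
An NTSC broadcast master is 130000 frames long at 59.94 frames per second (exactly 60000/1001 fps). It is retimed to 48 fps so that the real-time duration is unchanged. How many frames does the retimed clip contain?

Target frames = source frames × (target rate / source rate) = 130000 × (48)/(60000/1001) = 130000 × 1001/1250 = 104104.

104104 frames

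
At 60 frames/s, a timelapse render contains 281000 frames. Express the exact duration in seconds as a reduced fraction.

14050/3 seconds

Running time = 281000 ÷ (60) = 281000 × 1/60 = 14050/3 s.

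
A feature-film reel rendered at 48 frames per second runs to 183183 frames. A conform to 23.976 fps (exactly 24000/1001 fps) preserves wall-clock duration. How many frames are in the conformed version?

Target frames = source frames × (target rate / source rate) = 183183 × (24000/1001)/(48) = 183183 × 500/1001 = 91500.

91500 frames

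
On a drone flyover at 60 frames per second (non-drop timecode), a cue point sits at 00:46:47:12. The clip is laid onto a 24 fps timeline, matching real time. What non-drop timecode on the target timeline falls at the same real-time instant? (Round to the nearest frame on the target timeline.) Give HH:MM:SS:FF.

00:46:47:05

Source frame index: (0×3600 + 46×60 + 47) × 60 + 12 = 168432.
Real time: 168432 / (60) = 14036/5 s.
Target frame: (14036/5) × (24) = 336864/5 ≈ 67372.800 → 67373.
At 24 labels/s: frame 67373 → 00:46:47:05.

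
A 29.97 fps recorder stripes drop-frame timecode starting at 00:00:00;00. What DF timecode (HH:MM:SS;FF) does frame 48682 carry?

00:27:04;12

Ten DF minutes hold 17982 frames, so frame 48682 lies in block 2 (frames 35964–53945) with 12718 frames into that block.
The block's first minute is 1800 frames and the rest 1798 each; 12718 frames reaches minute 7, so 2 × 18 + 7 × 2 = 50 labels have been skipped so far.
Adding those back, label number 48682 + 50 = 48732 at 30 labels/s is 1624 s + 12 f = 0 h 27 min 4 s frame 12, i.e. 00:27:04;12.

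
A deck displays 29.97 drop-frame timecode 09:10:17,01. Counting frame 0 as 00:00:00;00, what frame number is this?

989521

As if non-drop at 30 labels/s: (9 × 3600 + 10 × 60 + 17) × 30 + 1 = 990511.
Minute boundaries passed: 550; those not divisible by 10: 550 − 55 = 495; dropped labels = 2 × 495 = 990.
Actual frame index = 990511 − 990 = 989521.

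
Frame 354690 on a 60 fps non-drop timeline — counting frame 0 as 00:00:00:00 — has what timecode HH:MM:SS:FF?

01:38:31:30

354690 ÷ 60 = 5911 full seconds, remainder 30 frames.
5911 s = 1 h 38 min 31 s.
Timecode: 01:38:31:30.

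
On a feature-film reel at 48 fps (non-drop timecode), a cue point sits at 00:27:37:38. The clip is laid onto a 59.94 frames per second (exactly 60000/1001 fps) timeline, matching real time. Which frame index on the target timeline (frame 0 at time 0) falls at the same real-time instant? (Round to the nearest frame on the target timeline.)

frame 99368

Source frame index: (0×3600 + 27×60 + 37) × 48 + 38 = 79574.
Real time: 79574 / (48) = 39787/24 s.
Target frame: (39787/24) × (60000/1001) = 9042500/91 ≈ 99368.132 → 99368.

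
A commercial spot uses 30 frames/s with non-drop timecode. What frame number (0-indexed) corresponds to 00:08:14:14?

Total seconds to the label: (0 × 3600 + 8 × 60 + 14) = 494.
Frame index = 494 × 30 + 14 = 14834.

14834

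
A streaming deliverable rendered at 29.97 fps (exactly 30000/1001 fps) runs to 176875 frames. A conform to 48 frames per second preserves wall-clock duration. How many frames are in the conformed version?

Target frames = source frames × (target rate / source rate) = 176875 × (48)/(30000/1001) = 176875 × 1001/625 = 283283.

283283 frames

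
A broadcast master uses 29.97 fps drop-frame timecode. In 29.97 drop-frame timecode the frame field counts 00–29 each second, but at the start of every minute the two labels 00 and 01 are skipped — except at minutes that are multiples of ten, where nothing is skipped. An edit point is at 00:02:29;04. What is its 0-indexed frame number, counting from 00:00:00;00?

As if non-drop at 30 labels/s: (0 × 3600 + 2 × 60 + 29) × 30 + 4 = 4474.
Minute boundaries passed: 2; those not divisible by 10: 2 − 0 = 2; dropped labels = 2 × 2 = 4.
Actual frame index = 4474 − 4 = 4470.

4470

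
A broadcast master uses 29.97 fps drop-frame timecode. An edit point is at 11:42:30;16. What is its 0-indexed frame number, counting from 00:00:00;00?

As if non-drop at 30 labels/s: (11 × 3600 + 42 × 60 + 30) × 30 + 16 = 1264516.
Minute boundaries passed: 702; those not divisible by 10: 702 − 70 = 632; dropped labels = 2 × 632 = 1264.
Actual frame index = 1264516 − 1264 = 1263252.

1263252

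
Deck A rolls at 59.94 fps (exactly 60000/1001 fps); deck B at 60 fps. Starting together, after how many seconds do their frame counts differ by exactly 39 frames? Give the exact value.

650.65 seconds

The gap grows by |60 − 60000/1001| = 60/1001 frames per second.
Time for a 39-frame gap: 39 ÷ (60/1001) = 650.65 s.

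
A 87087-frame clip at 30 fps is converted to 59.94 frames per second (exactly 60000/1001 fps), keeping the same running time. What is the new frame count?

Target frames = source frames × (target rate / source rate) = 87087 × (60000/1001)/(30) = 87087 × 2000/1001 = 174000.

174000 frames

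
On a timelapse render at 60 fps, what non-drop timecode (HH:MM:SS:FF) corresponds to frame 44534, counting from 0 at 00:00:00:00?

44534 ÷ 60 = 742 full seconds, remainder 14 frames.
742 s = 0 h 12 min 22 s.
Timecode: 00:12:22:14.

00:12:22:14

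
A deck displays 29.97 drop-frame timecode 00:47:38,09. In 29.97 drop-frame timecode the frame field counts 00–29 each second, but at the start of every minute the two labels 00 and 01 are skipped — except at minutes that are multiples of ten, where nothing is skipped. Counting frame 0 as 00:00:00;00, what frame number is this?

85663

As if non-drop at 30 labels/s: (0 × 3600 + 47 × 60 + 38) × 30 + 9 = 85749.
Minute boundaries passed: 47; those not divisible by 10: 47 − 4 = 43; dropped labels = 2 × 43 = 86.
Actual frame index = 85749 − 86 = 85663.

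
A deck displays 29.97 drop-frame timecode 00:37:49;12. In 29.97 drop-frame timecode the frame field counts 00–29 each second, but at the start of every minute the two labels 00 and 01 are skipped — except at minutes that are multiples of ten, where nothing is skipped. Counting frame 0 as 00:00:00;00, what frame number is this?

As if non-drop at 30 labels/s: (0 × 3600 + 37 × 60 + 49) × 30 + 12 = 68082.
Minute boundaries passed: 37; those not divisible by 10: 37 − 3 = 34; dropped labels = 2 × 34 = 68.
Actual frame index = 68082 − 68 = 68014.

68014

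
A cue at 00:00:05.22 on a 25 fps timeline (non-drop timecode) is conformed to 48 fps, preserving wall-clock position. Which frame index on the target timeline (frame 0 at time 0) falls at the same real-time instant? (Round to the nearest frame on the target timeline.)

Source frame index: (0×3600 + 0×60 + 5) × 25 + 22 = 147.
Real time: 147 / (25) = 147/25 s.
Target frame: (147/25) × (48) = 7056/25 ≈ 282.240 → 282.

frame 282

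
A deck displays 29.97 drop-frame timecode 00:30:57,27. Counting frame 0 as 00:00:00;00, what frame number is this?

As if non-drop at 30 labels/s: (0 × 3600 + 30 × 60 + 57) × 30 + 27 = 55737.
Minute boundaries passed: 30; those not divisible by 10: 30 − 3 = 27; dropped labels = 2 × 27 = 54.
Actual frame index = 55737 − 54 = 55683.

55683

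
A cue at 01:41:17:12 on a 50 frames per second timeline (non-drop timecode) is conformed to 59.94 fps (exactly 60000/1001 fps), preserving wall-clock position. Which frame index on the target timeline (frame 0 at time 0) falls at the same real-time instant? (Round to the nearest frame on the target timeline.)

Source frame index: (1×3600 + 41×60 + 17) × 50 + 12 = 303862.
Real time: 303862 / (50) = 151931/25 s.
Target frame: (151931/25) × (60000/1001) = 28048800/77 ≈ 364270.130 → 364270.

frame 364270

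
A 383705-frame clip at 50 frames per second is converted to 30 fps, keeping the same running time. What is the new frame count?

Target frames = source frames × (target rate / source rate) = 383705 × (30)/(50) = 383705 × 3/5 = 230223.

230223 frames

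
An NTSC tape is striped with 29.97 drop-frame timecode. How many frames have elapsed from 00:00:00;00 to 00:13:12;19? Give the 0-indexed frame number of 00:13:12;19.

23755

Complete 10-minute blocks: 1, each 17982 frames → 17982.
Remaining 3 whole minutes in the current block: 1800 + 2 × 1798 = 5396 frames.
Within the current minute: 12 × 30 + 19 − 2 = 377 (labels ;00/;01 skipped at this minute). Total = 17982 + 5396 + 377 = 23755.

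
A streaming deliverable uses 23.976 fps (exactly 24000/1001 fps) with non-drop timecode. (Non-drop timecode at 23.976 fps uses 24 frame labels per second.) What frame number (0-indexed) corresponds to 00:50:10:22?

Total seconds to the label: (0 × 3600 + 50 × 60 + 10) = 3010.
Frame index = 3010 × 24 + 22 = 72262.

72262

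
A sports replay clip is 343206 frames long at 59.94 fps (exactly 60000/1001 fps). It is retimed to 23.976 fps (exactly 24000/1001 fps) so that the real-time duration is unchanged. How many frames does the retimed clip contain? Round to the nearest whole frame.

137282 frames

Frames at target rate = 343206 × (24000/1001) / (60000/1001) = 686412/5 ≈ 137282.400.
Nearest whole frame: 137282.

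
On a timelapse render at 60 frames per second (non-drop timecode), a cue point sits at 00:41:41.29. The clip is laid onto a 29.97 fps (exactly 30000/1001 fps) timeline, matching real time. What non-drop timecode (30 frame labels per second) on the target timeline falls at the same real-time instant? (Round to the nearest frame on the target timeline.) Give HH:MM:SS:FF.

00:41:39:00

Source frame index: (0×3600 + 41×60 + 41) × 60 + 29 = 150089.
Real time: 150089 / (60) = 150089/60 s.
Target frame: (150089/60) × (30000/1001) = 75044500/1001 ≈ 74969.530 → 74970.
At 30 labels/s: frame 74970 → 00:41:39:00.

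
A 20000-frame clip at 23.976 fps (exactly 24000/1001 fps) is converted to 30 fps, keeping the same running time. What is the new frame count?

25025 frames

Target frames = source frames × (target rate / source rate) = 20000 × (30)/(24000/1001) = 20000 × 1001/800 = 25025.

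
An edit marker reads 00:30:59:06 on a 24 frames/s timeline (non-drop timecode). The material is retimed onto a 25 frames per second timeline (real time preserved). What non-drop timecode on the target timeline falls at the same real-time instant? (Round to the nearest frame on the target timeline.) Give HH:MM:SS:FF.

00:30:59:06

Source frame index: (0×3600 + 30×60 + 59) × 24 + 6 = 44622.
Real time: 44622 / (24) = 7437/4 s.
Target frame: (7437/4) × (25) = 185925/4 ≈ 46481.250 → 46481.
At 25 labels/s: frame 46481 → 00:30:59:06.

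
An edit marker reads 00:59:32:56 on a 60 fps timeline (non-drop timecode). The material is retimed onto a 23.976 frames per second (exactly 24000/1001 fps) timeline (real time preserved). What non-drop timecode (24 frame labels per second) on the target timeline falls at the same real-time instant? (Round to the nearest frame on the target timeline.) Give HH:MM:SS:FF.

00:59:29:09

Source frame index: (0×3600 + 59×60 + 32) × 60 + 56 = 214376.
Real time: 214376 / (60) = 53594/15 s.
Target frame: (53594/15) × (24000/1001) = 85750400/1001 ≈ 85664.735 → 85665.
At 24 labels/s: frame 85665 → 00:59:29:09.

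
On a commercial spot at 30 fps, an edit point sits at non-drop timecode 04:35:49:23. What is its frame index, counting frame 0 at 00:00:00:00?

Total seconds to the label: (4 × 3600 + 35 × 60 + 49) = 16549.
Frame index = 16549 × 30 + 23 = 496493.

496493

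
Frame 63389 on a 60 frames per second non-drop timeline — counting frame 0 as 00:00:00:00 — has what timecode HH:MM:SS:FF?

00:17:36:29

63389 ÷ 60 = 1056 full seconds, remainder 29 frames.
1056 s = 0 h 17 min 36 s.
Timecode: 00:17:36:29.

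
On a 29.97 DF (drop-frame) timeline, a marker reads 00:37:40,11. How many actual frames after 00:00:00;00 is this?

67743

Complete 10-minute blocks: 3, each 17982 frames → 53946.
Remaining 7 whole minutes in the current block: 1800 + 6 × 1798 = 12588 frames.
Within the current minute: 40 × 30 + 11 − 2 = 1209 (labels ;00/;01 skipped at this minute). Total = 53946 + 12588 + 1209 = 67743.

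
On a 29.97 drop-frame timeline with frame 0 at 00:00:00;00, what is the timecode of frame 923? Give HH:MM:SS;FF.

00:00:30;23

Each 10-minute DF block holds 10 × 60 × 30 − 9 × 2 = 17982 frames. 923 ÷ 17982 → 0 full blocks, remainder 923.
Within the partial block the first minute is 1800 frames and each further minute 1798, so 0 further minute boundaries passed. Total skipped labels = 18 × 0 + 2 × 0 = 0.
Non-drop label index = 923 + 0 = 923; at 30 labels/s that is 00:00:30:23, i.e. DF 00:00:30;23.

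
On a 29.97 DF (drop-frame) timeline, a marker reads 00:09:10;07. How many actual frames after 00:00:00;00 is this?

16489

As if non-drop at 30 labels/s: (0 × 3600 + 9 × 60 + 10) × 30 + 7 = 16507.
Minute boundaries passed: 9; those not divisible by 10: 9 − 0 = 9; dropped labels = 2 × 9 = 18.
Actual frame index = 16507 − 18 = 16489.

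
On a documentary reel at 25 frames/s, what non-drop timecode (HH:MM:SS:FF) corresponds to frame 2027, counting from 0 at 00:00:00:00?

2027 ÷ 25 = 81 full seconds, remainder 2 frames.
81 s = 0 h 1 min 21 s.
Timecode: 00:01:21:02.

00:01:21:02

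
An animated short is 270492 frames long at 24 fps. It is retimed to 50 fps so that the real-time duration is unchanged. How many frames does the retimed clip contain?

563525 frames

Frames at target rate = 270492 × (50) / (24) = 563525.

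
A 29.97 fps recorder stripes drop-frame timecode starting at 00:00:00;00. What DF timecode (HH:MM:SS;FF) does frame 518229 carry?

Ten DF minutes hold 17982 frames, so frame 518229 lies in block 28 (frames 503496–521477) with 14733 frames into that block.
The block's first minute is 1800 frames and the rest 1798 each; 14733 frames reaches minute 8, so 28 × 18 + 8 × 2 = 520 labels have been skipped so far.
Adding those back, label number 518229 + 520 = 518749 at 30 labels/s is 17291 s + 19 f = 4 h 48 min 11 s frame 19, i.e. 04:48:11;19.

04:48:11;19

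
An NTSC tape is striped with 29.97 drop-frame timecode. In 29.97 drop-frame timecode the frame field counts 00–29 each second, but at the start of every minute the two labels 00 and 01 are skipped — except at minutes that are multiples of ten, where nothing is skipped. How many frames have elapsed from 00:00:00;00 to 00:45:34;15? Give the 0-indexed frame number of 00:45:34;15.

As if non-drop at 30 labels/s: (0 × 3600 + 45 × 60 + 34) × 30 + 15 = 82035.
Minute boundaries passed: 45; those not divisible by 10: 45 − 4 = 41; dropped labels = 2 × 41 = 82.
Actual frame index = 82035 − 82 = 81953.

81953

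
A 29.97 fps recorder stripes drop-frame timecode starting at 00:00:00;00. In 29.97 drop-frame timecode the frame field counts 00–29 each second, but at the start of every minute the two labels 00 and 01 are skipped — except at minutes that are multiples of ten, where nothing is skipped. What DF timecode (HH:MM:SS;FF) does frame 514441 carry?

04:46:05;07

Ten DF minutes hold 17982 frames, so frame 514441 lies in block 28 (frames 503496–521477) with 10945 frames into that block.
The block's first minute is 1800 frames and the rest 1798 each; 10945 frames reaches minute 6, so 28 × 18 + 6 × 2 = 516 labels have been skipped so far.
Adding those back, label number 514441 + 516 = 514957 at 30 labels/s is 17165 s + 7 f = 4 h 46 min 5 s frame 7, i.e. 04:46:05;07.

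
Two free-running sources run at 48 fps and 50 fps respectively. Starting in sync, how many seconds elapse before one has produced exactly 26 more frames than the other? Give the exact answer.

13 seconds

The gap grows by |50 − 48| = 2 frames per second.
Time for a 26-frame gap: 26 ÷ (2) = 13 s.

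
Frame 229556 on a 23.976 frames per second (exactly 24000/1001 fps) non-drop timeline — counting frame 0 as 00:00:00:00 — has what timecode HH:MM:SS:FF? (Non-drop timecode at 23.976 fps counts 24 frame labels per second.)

02:39:24:20

229556 ÷ 24 = 9564 full seconds, remainder 20 frames.
9564 s = 2 h 39 min 24 s.
Timecode: 02:39:24:20.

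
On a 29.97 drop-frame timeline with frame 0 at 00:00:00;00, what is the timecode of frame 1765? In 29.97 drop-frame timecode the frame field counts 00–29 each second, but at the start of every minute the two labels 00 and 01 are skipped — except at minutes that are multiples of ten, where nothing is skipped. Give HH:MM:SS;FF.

00:00:58;25

Each 10-minute DF block holds 10 × 60 × 30 − 9 × 2 = 17982 frames. 1765 ÷ 17982 → 0 full blocks, remainder 1765.
Within the partial block the first minute is 1800 frames and each further minute 1798, so 0 further minute boundaries passed. Total skipped labels = 18 × 0 + 2 × 0 = 0.
Non-drop label index = 1765 + 0 = 1765; at 30 labels/s that is 00:00:58:25, i.e. DF 00:00:58;25.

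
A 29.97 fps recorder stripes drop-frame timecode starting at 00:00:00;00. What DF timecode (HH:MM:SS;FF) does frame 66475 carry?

00:36:58;01

Each 10-minute DF block holds 10 × 60 × 30 − 9 × 2 = 17982 frames. 66475 ÷ 17982 → 3 full blocks, remainder 12529.
Within the partial block the first minute is 1800 frames and each further minute 1798, so 6 further minute boundaries passed. Total skipped labels = 18 × 3 + 2 × 6 = 66.
Non-drop label index = 66475 + 66 = 66541; at 30 labels/s that is 00:36:58:01, i.e. DF 00:36:58;01.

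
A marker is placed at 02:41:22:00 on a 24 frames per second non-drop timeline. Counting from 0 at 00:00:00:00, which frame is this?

Total seconds to the label: (2 × 3600 + 41 × 60 + 22) = 9682.
Frame index = 9682 × 24 + 0 = 232368.

232368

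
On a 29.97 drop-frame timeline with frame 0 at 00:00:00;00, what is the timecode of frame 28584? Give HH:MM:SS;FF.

Each 10-minute DF block holds 10 × 60 × 30 − 9 × 2 = 17982 frames. 28584 ÷ 17982 → 1 full block, remainder 10602.
Within the partial block the first minute is 1800 frames and each further minute 1798, so 5 further minute boundaries passed. Total skipped labels = 18 × 1 + 2 × 5 = 28.
Non-drop label index = 28584 + 28 = 28612; at 30 labels/s that is 00:15:53:22, i.e. DF 00:15:53;22.

00:15:53;22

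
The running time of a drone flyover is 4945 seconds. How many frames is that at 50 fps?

247250 frames

Frames = 4945 × 50 = 247250.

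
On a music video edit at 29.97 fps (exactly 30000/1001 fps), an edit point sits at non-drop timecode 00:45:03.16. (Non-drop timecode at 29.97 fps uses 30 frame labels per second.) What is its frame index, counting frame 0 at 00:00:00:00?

Total seconds to the label: (0 × 3600 + 45 × 60 + 3) = 2703.
Frame index = 2703 × 30 + 16 = 81106.

frame 81106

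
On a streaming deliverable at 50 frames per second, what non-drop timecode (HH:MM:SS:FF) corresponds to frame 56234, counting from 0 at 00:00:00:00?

00:18:44:34

56234 ÷ 50 = 1124 full seconds, remainder 34 frames.
1124 s = 0 h 18 min 44 s.
Timecode: 00:18:44:34.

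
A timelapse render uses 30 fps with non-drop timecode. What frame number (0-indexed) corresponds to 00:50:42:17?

Total seconds to the label: (0 × 3600 + 50 × 60 + 42) = 3042.
Frame index = 3042 × 30 + 17 = 91277.

frame 91277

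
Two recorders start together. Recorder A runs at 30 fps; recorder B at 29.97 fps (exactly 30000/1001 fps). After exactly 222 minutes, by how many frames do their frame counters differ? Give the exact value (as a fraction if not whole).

222 min = 13320 s.
A emits 30 × 13320 = 399600 frames; B emits 30000/1001 × 13320 = 399600000/1001.
Difference = 399600/1001 frames (≈ 399.2008); B is behind A.

399600/1001 frames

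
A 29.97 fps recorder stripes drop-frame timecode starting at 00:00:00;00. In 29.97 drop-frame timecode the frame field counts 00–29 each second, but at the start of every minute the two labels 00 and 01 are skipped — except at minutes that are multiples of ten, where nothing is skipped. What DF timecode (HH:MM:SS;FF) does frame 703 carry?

00:00:23;13

Ten DF minutes hold 17982 frames, so frame 703 lies in block 0 (frames 0–17981) with 703 frames into that block.
The block's first minute is 1800 frames and the rest 1798 each; 703 frames reaches minute 0, so 0 × 18 + 0 × 2 = 0 labels have been skipped so far.
Adding those back, label number 703 + 0 = 703 at 30 labels/s is 23 s + 13 f = 0 h 0 min 23 s frame 13, i.e. 00:00:23;13.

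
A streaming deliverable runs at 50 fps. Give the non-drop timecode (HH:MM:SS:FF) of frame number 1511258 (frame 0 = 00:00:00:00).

08:23:45:08

1511258 ÷ 50 = 30225 full seconds, remainder 8 frames.
30225 s = 8 h 23 min 45 s.
Timecode: 08:23:45:08.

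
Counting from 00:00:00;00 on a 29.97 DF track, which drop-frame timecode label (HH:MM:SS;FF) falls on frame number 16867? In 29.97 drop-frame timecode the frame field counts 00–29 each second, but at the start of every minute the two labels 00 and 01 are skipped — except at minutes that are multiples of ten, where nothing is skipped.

Ten DF minutes hold 17982 frames, so frame 16867 lies in block 0 (frames 0–17981) with 16867 frames into that block.
The block's first minute is 1800 frames and the rest 1798 each; 16867 frames reaches minute 9, so 0 × 18 + 9 × 2 = 18 labels have been skipped so far.
Adding those back, label number 16867 + 18 = 16885 at 30 labels/s is 562 s + 25 f = 0 h 9 min 22 s frame 25, i.e. 00:09:22;25.

00:09:22;25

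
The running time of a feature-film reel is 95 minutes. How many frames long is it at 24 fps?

95 min = 5700 s.
Frames = 5700 × 24 = 136800.

136800 frames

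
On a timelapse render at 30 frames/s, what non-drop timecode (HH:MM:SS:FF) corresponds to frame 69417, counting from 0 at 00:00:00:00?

69417 ÷ 30 = 2313 full seconds, remainder 27 frames.
2313 s = 0 h 38 min 33 s.
Timecode: 00:38:33:27.

00:38:33:27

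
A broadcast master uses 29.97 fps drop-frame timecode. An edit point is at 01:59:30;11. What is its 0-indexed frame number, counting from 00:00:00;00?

Complete 10-minute blocks: 11, each 17982 frames → 197802.
Remaining 9 whole minutes in the current block: 1800 + 8 × 1798 = 16184 frames.
Within the current minute: 30 × 30 + 11 − 2 = 909 (labels ;00/;01 skipped at this minute). Total = 197802 + 16184 + 909 = 214895.

214895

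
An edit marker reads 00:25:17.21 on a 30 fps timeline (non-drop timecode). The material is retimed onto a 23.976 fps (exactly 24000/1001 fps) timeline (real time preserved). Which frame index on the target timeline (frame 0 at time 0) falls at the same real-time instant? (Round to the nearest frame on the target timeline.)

Source frame index: (0×3600 + 25×60 + 17) × 30 + 21 = 45531.
Real time: 45531 / (30) = 15177/10 s.
Target frame: (15177/10) × (24000/1001) = 36424800/1001 ≈ 36388.412 → 36388.

frame 36388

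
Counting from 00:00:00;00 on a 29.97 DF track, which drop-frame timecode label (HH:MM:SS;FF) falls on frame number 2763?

00:01:32;05

Each 10-minute DF block holds 10 × 60 × 30 − 9 × 2 = 17982 frames. 2763 ÷ 17982 → 0 full blocks, remainder 2763.
Within the partial block the first minute is 1800 frames and each further minute 1798, so 1 further minute boundary passed. Total skipped labels = 18 × 0 + 2 × 1 = 2.
Non-drop label index = 2763 + 2 = 2765; at 30 labels/s that is 00:01:32:05, i.e. DF 00:01:32;05.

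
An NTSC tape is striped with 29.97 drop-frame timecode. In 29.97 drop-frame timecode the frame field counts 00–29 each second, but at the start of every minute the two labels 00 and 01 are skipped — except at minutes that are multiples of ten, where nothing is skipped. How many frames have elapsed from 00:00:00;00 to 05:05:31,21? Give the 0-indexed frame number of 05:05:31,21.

549401

As if non-drop at 30 labels/s: (5 × 3600 + 5 × 60 + 31) × 30 + 21 = 549951.
Minute boundaries passed: 305; those not divisible by 10: 305 − 30 = 275; dropped labels = 2 × 275 = 550.
Actual frame index = 549951 − 550 = 549401.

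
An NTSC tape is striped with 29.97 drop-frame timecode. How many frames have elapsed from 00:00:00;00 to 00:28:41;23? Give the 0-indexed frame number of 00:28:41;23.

51601

As if non-drop at 30 labels/s: (0 × 3600 + 28 × 60 + 41) × 30 + 23 = 51653.
Minute boundaries passed: 28; those not divisible by 10: 28 − 2 = 26; dropped labels = 2 × 26 = 52.
Actual frame index = 51653 − 52 = 51601.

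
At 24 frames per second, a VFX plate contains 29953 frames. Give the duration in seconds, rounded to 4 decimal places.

Running time = 29953 × 1/24 = 29953/24 s ≈ 1248.0417 s.

1248.0417 seconds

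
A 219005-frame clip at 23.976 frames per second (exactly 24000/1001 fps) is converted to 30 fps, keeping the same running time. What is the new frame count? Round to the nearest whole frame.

Frames at target rate = 219005 × (30) / (24000/1001) = 43844801/160 ≈ 274030.006.
Nearest whole frame: 274030.

274030 frames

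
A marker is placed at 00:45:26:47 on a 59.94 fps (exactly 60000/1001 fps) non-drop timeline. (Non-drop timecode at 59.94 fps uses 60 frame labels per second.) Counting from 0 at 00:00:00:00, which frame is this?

Total seconds to the label: (0 × 3600 + 45 × 60 + 26) = 2726.
Frame index = 2726 × 60 + 47 = 163607.

163607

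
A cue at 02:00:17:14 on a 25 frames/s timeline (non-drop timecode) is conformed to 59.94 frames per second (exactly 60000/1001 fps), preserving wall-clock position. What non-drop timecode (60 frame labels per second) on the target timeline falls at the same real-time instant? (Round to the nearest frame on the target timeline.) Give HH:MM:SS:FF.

02:00:10:21

Source frame index: (2×3600 + 0×60 + 17) × 25 + 14 = 180439.
Real time: 180439 / (25) = 180439/25 s.
Target frame: (180439/25) × (60000/1001) = 61864800/143 ≈ 432620.979 → 432621.
At 60 labels/s: frame 432621 → 02:00:10:21.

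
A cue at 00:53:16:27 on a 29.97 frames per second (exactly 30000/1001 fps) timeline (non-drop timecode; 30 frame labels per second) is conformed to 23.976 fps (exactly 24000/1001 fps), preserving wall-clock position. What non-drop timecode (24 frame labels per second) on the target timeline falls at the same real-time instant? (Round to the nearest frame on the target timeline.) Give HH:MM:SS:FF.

00:53:16:22

Source frame index: (0×3600 + 53×60 + 16) × 30 + 27 = 95907.
Real time: 95907 / (30000/1001) = 32000969/10000 s.
Target frame: (32000969/10000) × (24000/1001) = 383628/5 ≈ 76725.600 → 76726.
At 24 labels/s: frame 76726 → 00:53:16:22.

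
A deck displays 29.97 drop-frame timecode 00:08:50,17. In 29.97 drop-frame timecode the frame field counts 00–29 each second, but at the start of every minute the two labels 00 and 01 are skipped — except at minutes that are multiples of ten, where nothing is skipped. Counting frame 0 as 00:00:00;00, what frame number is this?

Complete 10-minute blocks: 0, each 17982 frames → 0.
Remaining 8 whole minutes in the current block: 1800 + 7 × 1798 = 14386 frames.
Within the current minute: 50 × 30 + 17 − 2 = 1515 (labels ;00/;01 skipped at this minute). Total = 0 + 14386 + 1515 = 15901.

15901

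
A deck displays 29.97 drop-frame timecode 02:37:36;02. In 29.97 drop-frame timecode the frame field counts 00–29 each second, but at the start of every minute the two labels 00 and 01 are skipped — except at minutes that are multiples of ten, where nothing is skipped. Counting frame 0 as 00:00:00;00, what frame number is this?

As if non-drop at 30 labels/s: (2 × 3600 + 37 × 60 + 36) × 30 + 2 = 283682.
Minute boundaries passed: 157; those not divisible by 10: 157 − 15 = 142; dropped labels = 2 × 142 = 284.
Actual frame index = 283682 − 284 = 283398.

283398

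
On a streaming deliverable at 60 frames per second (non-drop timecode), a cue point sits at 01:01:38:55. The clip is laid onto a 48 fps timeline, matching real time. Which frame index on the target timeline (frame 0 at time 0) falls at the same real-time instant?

frame 177548

Source frame index: (1×3600 + 1×60 + 38) × 60 + 55 = 221935.
Real time: 221935 / (60) = 44387/12 s.
Target frame: (44387/12) × (48) = 177548.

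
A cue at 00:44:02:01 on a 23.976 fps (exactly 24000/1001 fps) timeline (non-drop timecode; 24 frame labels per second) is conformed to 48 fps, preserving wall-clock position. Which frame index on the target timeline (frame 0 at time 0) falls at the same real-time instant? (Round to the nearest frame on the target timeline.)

Source frame index: (0×3600 + 44×60 + 2) × 24 + 1 = 63409.
Real time: 63409 / (24000/1001) = 63472409/24000 s.
Target frame: (63472409/24000) × (48) = 63472409/500 ≈ 126944.818 → 126945.

frame 126945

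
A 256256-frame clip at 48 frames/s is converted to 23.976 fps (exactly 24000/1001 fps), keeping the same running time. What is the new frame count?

Target frames = source frames × (target rate / source rate) = 256256 × (24000/1001)/(48) = 256256 × 500/1001 = 128000.

128000 frames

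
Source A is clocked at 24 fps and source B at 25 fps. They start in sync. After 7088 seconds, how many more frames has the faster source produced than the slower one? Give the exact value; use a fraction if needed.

A emits 24 × 7088 = 170112 frames; B emits 25 × 7088 = 177200.
Difference = 7088 frames; B is ahead of A.

7088 frames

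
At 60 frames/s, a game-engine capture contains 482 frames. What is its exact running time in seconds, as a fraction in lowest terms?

241/30 seconds

Running time = 482 ÷ (60) = 482 × 1/60 = 241/30 s.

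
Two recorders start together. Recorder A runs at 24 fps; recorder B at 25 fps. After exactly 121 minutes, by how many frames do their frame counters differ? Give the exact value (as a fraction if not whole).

7260 frames

121 min = 7260 s.
A emits 24 × 7260 = 174240 frames; B emits 25 × 7260 = 181500.
Difference = 7260 frames; B is ahead of A.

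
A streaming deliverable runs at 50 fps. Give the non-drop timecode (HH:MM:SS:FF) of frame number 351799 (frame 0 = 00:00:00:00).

351799 ÷ 50 = 7035 full seconds, remainder 49 frames.
7035 s = 1 h 57 min 15 s.
Timecode: 01:57:15:49.

01:57:15:49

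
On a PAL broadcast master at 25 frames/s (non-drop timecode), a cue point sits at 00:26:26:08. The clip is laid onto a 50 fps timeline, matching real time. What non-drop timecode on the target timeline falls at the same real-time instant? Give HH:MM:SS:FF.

Source frame index: (0×3600 + 26×60 + 26) × 25 + 8 = 39658.
Real time: 39658 / (25) = 39658/25 s.
Target frame: (39658/25) × (50) = 79316.
At 50 labels/s: frame 79316 → 00:26:26:16.

00:26:26:16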